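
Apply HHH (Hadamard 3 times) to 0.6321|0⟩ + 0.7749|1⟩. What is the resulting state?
0.9949|0⟩ - 0.101|1⟩

H² = I, so H^3 = H: a single Hadamard. With (a, b) = (0.6321, 0.7749), H gives ((a + b)/√2, (a − b)/√2) = (0.9949, -0.101).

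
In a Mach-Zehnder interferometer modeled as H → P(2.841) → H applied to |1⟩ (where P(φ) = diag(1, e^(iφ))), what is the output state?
(0.9776 - 0.148i)|0⟩ + (0.02242 + 0.148i)|1⟩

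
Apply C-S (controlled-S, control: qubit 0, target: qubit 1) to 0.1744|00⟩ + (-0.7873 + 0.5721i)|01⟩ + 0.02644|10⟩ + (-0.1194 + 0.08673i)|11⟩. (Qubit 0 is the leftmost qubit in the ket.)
0.1744|00⟩ + (-0.7873 + 0.5721i)|01⟩ + 0.02644|10⟩ + (-0.08673 - 0.1194i)|11⟩

C-S leaves the control-|0⟩ kets |00⟩, |01⟩ unchanged and applies S to qubit 1 on the control-|1⟩ pair (|10⟩, |11⟩).
S = [[1, 0], [0, i]].
With a = amp(|10⟩) = 0.02644 and b = amp(|11⟩) = (-0.1194 + 0.08673i):
new amp(|10⟩) = (1)·a = 0.02644
new amp(|11⟩) = (i)·b = (-0.08673 - 0.1194i)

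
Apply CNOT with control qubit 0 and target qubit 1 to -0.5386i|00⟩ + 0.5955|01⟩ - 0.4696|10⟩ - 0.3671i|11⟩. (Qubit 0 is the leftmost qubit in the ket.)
-0.5386i|00⟩ + 0.5955|01⟩ - 0.3671i|10⟩ - 0.4696|11⟩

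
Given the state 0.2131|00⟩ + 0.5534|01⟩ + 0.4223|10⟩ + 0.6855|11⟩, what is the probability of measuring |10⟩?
0.1783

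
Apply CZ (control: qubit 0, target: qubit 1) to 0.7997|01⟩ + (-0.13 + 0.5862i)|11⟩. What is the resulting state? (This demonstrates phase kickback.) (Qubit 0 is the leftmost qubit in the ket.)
0.7997|01⟩ + (0.13 - 0.5862i)|11⟩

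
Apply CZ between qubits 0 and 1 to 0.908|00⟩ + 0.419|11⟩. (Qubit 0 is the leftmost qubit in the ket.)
0.908|00⟩ - 0.419|11⟩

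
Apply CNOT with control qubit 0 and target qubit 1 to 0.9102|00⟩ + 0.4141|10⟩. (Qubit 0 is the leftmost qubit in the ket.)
0.9102|00⟩ + 0.4141|11⟩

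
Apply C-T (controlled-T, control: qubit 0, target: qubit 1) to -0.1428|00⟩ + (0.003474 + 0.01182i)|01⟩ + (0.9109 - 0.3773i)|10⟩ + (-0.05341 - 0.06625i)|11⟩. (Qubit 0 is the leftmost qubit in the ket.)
-0.1428|00⟩ + (0.003474 + 0.01182i)|01⟩ + (0.9109 - 0.3773i)|10⟩ + (0.009079 - 0.08461i)|11⟩

C-T leaves the control-|0⟩ kets |00⟩, |01⟩ unchanged and applies T to qubit 1 on the control-|1⟩ pair (|10⟩, |11⟩).
T = [[1, 0], [0, (1/√2 + (1/√2)i)]].
With a = amp(|10⟩) = (0.9109 - 0.3773i) and b = amp(|11⟩) = (-0.05341 - 0.06625i):
new amp(|10⟩) = (1)·a = (0.9109 - 0.3773i)
new amp(|11⟩) = (1/√2 + (1/√2)i)·b = (0.009079 - 0.08461i)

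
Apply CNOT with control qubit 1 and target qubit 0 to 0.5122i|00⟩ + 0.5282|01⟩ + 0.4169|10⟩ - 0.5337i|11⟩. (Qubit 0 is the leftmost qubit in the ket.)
0.5122i|00⟩ - 0.5337i|01⟩ + 0.4169|10⟩ + 0.5282|11⟩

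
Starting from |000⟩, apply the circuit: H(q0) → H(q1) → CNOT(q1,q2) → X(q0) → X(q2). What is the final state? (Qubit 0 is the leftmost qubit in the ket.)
1/2|001⟩ + 1/2|010⟩ + 1/2|101⟩ + 1/2|110⟩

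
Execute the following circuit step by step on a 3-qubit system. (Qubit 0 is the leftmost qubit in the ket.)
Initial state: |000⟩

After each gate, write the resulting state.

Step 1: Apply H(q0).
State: 1/√2|000⟩ + 1/√2|100⟩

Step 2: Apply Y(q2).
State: (1/√2)i|001⟩ + (1/√2)i|101⟩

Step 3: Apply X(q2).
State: (1/√2)i|000⟩ + (1/√2)i|100⟩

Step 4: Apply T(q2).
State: (1/√2)i|000⟩ + (1/√2)i|100⟩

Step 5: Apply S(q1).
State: (1/√2)i|000⟩ + (1/√2)i|100⟩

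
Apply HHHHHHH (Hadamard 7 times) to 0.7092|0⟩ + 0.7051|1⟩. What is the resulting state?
|0⟩ + 0.002899|1⟩

H² = I, so H^7 = H: a single Hadamard. With (a, b) = (0.7092, 0.7051), H gives ((a + b)/√2, (a − b)/√2) = (1, 0.002899).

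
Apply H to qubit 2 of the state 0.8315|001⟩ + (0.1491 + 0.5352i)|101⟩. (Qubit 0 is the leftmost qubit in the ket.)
0.588|000⟩ - 0.588|001⟩ + (0.1054 + 0.3784i)|100⟩ + (-0.1054 - 0.3784i)|101⟩

H on qubit 2 mixes each pair of kets that differ only in qubit 2: amplitudes (a, b) of (|…0…⟩, |…1…⟩) become ((a + b)/√2, (a − b)/√2). Kets absent from the input have amplitude 0.
(|000⟩, |001⟩): (a, b) = (0, 0.8315) → (0.588, -0.588)
(|100⟩, |101⟩): (a, b) = (0, (0.1491 + 0.5352i)) → ((0.1054 + 0.3784i), (-0.1054 - 0.3784i))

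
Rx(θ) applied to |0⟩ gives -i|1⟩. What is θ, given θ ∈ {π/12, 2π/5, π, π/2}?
π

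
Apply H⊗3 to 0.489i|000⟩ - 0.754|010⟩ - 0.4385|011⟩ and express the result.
(-0.4216 + 0.1729i)|000⟩ + (-0.1115 + 0.1729i)|001⟩ + (0.4216 + 0.1729i)|010⟩ + (0.1115 + 0.1729i)|011⟩ + (-0.4216 + 0.1729i)|100⟩ + (-0.1115 + 0.1729i)|101⟩ + (0.4216 + 0.1729i)|110⟩ + (0.1115 + 0.1729i)|111⟩

H⊗3 gives amp(|y⟩) = (1/2√2) Σ_x (−1)^(x·y) amp(|x⟩), where x·y is the number of positions in which both x and y have a 1.
|000⟩: (0.489i - 0.754 - 0.4385)/(2√2) = (-0.4216 + 0.1729i)
|001⟩: (0.489i - 0.754 + 0.4385)/(2√2) = (-0.1115 + 0.1729i)
|010⟩: (0.489i + 0.754 + 0.4385)/(2√2) = (0.4216 + 0.1729i)
|011⟩: (0.489i + 0.754 - 0.4385)/(2√2) = (0.1115 + 0.1729i)
|100⟩: (0.489i - 0.754 - 0.4385)/(2√2) = (-0.4216 + 0.1729i)
|101⟩: (0.489i - 0.754 + 0.4385)/(2√2) = (-0.1115 + 0.1729i)
|110⟩: (0.489i + 0.754 + 0.4385)/(2√2) = (0.4216 + 0.1729i)
|111⟩: (0.489i + 0.754 - 0.4385)/(2√2) = (0.1115 + 0.1729i)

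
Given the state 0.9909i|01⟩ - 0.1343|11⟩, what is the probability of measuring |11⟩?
0.01804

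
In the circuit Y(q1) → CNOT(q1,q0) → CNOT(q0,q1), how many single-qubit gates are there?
1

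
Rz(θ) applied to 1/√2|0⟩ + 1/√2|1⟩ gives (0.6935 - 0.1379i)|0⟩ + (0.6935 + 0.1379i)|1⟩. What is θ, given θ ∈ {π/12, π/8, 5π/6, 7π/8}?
π/8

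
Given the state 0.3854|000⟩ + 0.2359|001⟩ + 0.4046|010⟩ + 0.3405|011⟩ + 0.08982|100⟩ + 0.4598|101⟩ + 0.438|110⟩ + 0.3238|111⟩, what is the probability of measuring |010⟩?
0.1637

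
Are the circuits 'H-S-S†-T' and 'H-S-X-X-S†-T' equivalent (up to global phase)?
Yes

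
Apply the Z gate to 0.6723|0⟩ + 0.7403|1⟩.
0.6723|0⟩ - 0.7403|1⟩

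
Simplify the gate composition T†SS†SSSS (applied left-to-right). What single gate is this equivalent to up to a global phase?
T†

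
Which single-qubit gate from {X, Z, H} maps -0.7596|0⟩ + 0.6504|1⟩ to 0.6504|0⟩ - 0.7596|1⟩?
X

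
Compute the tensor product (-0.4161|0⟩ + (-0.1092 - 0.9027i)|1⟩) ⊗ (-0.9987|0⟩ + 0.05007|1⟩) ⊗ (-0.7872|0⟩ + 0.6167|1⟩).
-0.3271|000⟩ + 0.2563|001⟩ + 0.0164|010⟩ - 0.01285|011⟩ + (-0.08585 - 0.7097i)|100⟩ + (0.06726 + 0.556i)|101⟩ + (0.004304 + 0.03558i)|110⟩ + (-0.003372 - 0.02787i)|111⟩

amp(|b₁b₂…⟩) = product of the factor amplitudes for bits b₁, b₂, …; only kets whose every factor amplitude is nonzero survive.
|000⟩: (-0.4161)(-0.9987)(-0.7872) = -0.3271
|001⟩: (-0.4161)(-0.9987)(0.6167) = 0.2563
|010⟩: (-0.4161)(0.05007)(-0.7872) = 0.0164
|011⟩: (-0.4161)(0.05007)(0.6167) = -0.01285
|100⟩: (-0.1092 - 0.9027i)(-0.9987)(-0.7872) = (-0.08585 - 0.7097i)
|101⟩: (-0.1092 - 0.9027i)(-0.9987)(0.6167) = (0.06726 + 0.556i)
|110⟩: (-0.1092 - 0.9027i)(0.05007)(-0.7872) = (0.004304 + 0.03558i)
|111⟩: (-0.1092 - 0.9027i)(0.05007)(0.6167) = (-0.003372 - 0.02787i)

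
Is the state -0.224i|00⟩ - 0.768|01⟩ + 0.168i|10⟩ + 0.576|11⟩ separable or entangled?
Separable

Writing the state as a|00⟩ + b|01⟩ + c|10⟩ + d|11⟩, it is a product state iff ad − bc = 0.
Here (a, b, c, d) = (-0.224i, -0.768, 0.168i, 0.576): ad − bc = (-0.224i)(0.576) − (-0.768)(0.168i) = 0, so the state is separable.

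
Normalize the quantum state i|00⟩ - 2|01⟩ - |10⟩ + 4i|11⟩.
0.2132i|00⟩ - 0.4264|01⟩ - 0.2132|10⟩ + 0.8528i|11⟩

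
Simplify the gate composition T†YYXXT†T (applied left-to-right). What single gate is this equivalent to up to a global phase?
T†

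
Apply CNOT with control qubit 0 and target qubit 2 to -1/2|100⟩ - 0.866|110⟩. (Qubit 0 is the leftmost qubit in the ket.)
-1/2|101⟩ - 0.866|111⟩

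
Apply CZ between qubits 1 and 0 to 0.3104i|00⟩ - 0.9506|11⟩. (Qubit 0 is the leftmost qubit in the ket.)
0.3104i|00⟩ + 0.9506|11⟩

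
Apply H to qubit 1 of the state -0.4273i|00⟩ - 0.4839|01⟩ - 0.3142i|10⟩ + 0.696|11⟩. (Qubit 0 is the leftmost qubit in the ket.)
(-0.3422 - 0.3021i)|00⟩ + (0.3422 - 0.3021i)|01⟩ + (0.4921 - 0.2222i)|10⟩ + (-0.4921 - 0.2222i)|11⟩

H on qubit 1 mixes each pair of kets that differ only in qubit 1: amplitudes (a, b) of (|…0…⟩, |…1…⟩) become ((a + b)/√2, (a − b)/√2). Kets absent from the input have amplitude 0.
(|00⟩, |01⟩): (a, b) = (-0.4273i, -0.4839) → ((-0.3422 - 0.3021i), (0.3422 - 0.3021i))
(|10⟩, |11⟩): (a, b) = (-0.3142i, 0.696) → ((0.4921 - 0.2222i), (-0.4921 - 0.2222i))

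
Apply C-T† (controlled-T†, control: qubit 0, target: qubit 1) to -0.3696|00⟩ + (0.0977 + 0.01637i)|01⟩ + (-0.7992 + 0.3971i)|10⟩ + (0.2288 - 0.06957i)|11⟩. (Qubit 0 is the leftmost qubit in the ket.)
-0.3696|00⟩ + (0.0977 + 0.01637i)|01⟩ + (-0.7992 + 0.3971i)|10⟩ + (0.1126 - 0.211i)|11⟩

C-T† leaves the control-|0⟩ kets |00⟩, |01⟩ unchanged and applies T† to qubit 1 on the control-|1⟩ pair (|10⟩, |11⟩).
T† = [[1, 0], [0, (1/√2 - (1/√2)i)]].
With a = amp(|10⟩) = (-0.7992 + 0.3971i) and b = amp(|11⟩) = (0.2288 - 0.06957i):
new amp(|10⟩) = (1)·a = (-0.7992 + 0.3971i)
new amp(|11⟩) = (1/√2 - (1/√2)i)·b = (0.1126 - 0.211i)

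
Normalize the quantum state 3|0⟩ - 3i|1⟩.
1/√2|0⟩ - (1/√2)i|1⟩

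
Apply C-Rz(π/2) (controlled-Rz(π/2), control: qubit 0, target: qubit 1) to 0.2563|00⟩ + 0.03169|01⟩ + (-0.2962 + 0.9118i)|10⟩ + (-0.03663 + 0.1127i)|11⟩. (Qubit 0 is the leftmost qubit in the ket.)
0.2563|00⟩ + 0.03169|01⟩ + (0.4353 + 0.8542i)|10⟩ + (-0.1056 + 0.05379i)|11⟩

C-Rz(π/2) leaves the control-|0⟩ kets |00⟩, |01⟩ unchanged and applies Rz(π/2) to qubit 1 on the control-|1⟩ pair (|10⟩, |11⟩).
Rz(π/2) = [[e^(−iθ/2), 0], [0, e^(iθ/2)]] with e^(±iθ/2) = cos(θ/2) ± i·sin(θ/2); θ = π/2, cos(θ/2) ≈ 0.707107, sin(θ/2) ≈ 0.707107.
With a = amp(|10⟩) = (-0.2962 + 0.9118i) and b = amp(|11⟩) = (-0.03663 + 0.1127i):
new amp(|10⟩) = (0.707107 - 0.707107i)·a = (0.4353 + 0.8542i)
new amp(|11⟩) = (0.707107 + 0.707107i)·b = (-0.1056 + 0.05379i)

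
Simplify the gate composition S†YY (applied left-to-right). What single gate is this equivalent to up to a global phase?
S†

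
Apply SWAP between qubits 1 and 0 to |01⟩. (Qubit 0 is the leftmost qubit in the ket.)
|10⟩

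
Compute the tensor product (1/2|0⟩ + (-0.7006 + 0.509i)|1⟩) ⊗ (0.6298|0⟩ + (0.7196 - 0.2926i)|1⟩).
0.3149|00⟩ + (0.3598 - 0.1463i)|01⟩ + (-0.4412 + 0.3206i)|10⟩ + (-0.3552 + 0.5713i)|11⟩

amp(|b₁b₂…⟩) = product of the factor amplitudes for bits b₁, b₂, …; only kets whose every factor amplitude is nonzero survive.
|00⟩: (1/2)(0.6298) = 0.3149
|01⟩: (1/2)(0.7196 - 0.2926i) = (0.3598 - 0.1463i)
|10⟩: (-0.7006 + 0.509i)(0.6298) = (-0.4412 + 0.3206i)
|11⟩: (-0.7006 + 0.509i)(0.7196 - 0.2926i) = (-0.3552 + 0.5713i)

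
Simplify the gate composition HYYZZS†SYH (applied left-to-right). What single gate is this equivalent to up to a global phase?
Y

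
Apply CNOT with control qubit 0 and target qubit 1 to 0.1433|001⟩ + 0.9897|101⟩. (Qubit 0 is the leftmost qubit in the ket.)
0.1433|001⟩ + 0.9897|111⟩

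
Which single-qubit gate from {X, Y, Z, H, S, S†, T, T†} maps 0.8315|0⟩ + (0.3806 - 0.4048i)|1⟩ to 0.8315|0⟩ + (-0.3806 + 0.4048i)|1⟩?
Z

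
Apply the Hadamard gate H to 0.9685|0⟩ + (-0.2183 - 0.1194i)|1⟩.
(0.5305 - 0.08443i)|0⟩ + (0.8392 + 0.08443i)|1⟩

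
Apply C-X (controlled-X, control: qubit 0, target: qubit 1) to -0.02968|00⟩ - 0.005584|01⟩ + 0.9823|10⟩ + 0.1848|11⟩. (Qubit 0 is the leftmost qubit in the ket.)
-0.02968|00⟩ - 0.005584|01⟩ + 0.1848|10⟩ + 0.9823|11⟩

C-X leaves the control-|0⟩ kets |00⟩, |01⟩ unchanged and applies X to qubit 1 on the control-|1⟩ pair (|10⟩, |11⟩).
X = [[0, 1], [1, 0]].
With a = amp(|10⟩) = 0.9823 and b = amp(|11⟩) = 0.1848:
new amp(|10⟩) = (1)·b = 0.1848
new amp(|11⟩) = (1)·a = 0.9823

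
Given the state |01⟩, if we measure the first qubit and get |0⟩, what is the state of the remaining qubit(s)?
|1⟩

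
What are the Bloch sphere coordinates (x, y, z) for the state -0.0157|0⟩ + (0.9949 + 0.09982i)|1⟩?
(-0.03124, -0.003134, -0.9995)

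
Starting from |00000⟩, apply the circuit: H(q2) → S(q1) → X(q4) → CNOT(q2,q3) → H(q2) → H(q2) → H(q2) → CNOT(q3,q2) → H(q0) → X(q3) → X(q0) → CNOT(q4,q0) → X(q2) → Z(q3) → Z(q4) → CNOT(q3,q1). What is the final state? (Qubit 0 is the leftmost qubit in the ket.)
-1/√8|00001⟩ + 1/√8|00101⟩ + 1/√8|01011⟩ + 1/√8|01111⟩ - 1/√8|10001⟩ + 1/√8|10101⟩ + 1/√8|11011⟩ + 1/√8|11111⟩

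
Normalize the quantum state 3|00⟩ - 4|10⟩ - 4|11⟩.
0.4685|00⟩ - 0.6247|10⟩ - 0.6247|11⟩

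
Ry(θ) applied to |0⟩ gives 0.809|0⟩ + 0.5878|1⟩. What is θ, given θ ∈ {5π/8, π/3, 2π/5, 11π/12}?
2π/5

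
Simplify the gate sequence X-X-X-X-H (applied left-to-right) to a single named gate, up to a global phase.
H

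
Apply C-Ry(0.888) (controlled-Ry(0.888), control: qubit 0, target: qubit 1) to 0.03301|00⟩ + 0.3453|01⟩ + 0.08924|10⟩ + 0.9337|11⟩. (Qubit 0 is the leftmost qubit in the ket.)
0.03301|00⟩ + 0.3453|01⟩ - 0.3205|10⟩ + 0.8815|11⟩

C-Ry(0.888) leaves the control-|0⟩ kets |00⟩, |01⟩ unchanged and applies Ry(0.888) to qubit 1 on the control-|1⟩ pair (|10⟩, |11⟩).
Ry(0.888) = [[cos(θ/2), −sin(θ/2)], [sin(θ/2), cos(θ/2)]]; θ = 0.888, cos(θ/2) ≈ 0.903041, sin(θ/2) ≈ 0.429555.
With a = amp(|10⟩) = 0.08924 and b = amp(|11⟩) = 0.9337:
new amp(|10⟩) = (0.903041)·a + (-0.429555)·b = -0.3205
new amp(|11⟩) = (0.429555)·a + (0.903041)·b = 0.8815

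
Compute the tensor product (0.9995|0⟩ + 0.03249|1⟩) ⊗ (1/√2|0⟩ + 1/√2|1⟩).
0.7068|00⟩ + 0.7068|01⟩ + 0.02297|10⟩ + 0.02297|11⟩

amp(|b₁b₂…⟩) = product of the factor amplitudes for bits b₁, b₂, …; only kets whose every factor amplitude is nonzero survive.
|00⟩: (0.9995)(1/√2) = 0.7068
|01⟩: (0.9995)(1/√2) = 0.7068
|10⟩: (0.03249)(1/√2) = 0.02297
|11⟩: (0.03249)(1/√2) = 0.02297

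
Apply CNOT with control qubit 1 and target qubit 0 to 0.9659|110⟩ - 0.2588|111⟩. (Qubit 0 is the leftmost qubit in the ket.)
0.9659|010⟩ - 0.2588|011⟩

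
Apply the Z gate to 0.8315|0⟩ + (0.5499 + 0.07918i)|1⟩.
0.8315|0⟩ + (-0.5499 - 0.07918i)|1⟩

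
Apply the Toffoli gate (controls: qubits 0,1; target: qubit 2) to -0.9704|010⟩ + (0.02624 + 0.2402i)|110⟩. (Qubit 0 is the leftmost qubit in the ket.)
-0.9704|010⟩ + (0.02624 + 0.2402i)|111⟩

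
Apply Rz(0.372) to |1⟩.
(0.9828 + 0.1849i)|1⟩

Rz(0.372) = [[e^(−iθ/2), 0], [0, e^(iθ/2)]] with e^(±iθ/2) = cos(θ/2) ± i·sin(θ/2); θ = 0.372, cos(θ/2) ≈ 0.982752, sin(θ/2) ≈ 0.184929.
With a = amp(|0⟩) = 0 and b = amp(|1⟩) = 1:
new amp(|0⟩) = (0.982752 - 0.184929i)·a = 0
new amp(|1⟩) = (0.982752 + 0.184929i)·b = (0.9828 + 0.1849i)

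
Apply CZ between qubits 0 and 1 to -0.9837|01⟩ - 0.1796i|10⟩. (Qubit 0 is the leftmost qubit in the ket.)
-0.9837|01⟩ - 0.1796i|10⟩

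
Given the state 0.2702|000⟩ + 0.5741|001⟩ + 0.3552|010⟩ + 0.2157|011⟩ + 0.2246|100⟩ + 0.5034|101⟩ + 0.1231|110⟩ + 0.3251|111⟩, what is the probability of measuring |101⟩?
0.2534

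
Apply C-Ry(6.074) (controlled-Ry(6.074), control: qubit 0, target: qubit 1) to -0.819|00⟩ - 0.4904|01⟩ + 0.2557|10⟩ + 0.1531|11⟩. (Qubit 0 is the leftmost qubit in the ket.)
-0.819|00⟩ - 0.4904|01⟩ - 0.2703|10⟩ - 0.1256|11⟩

C-Ry(6.074) leaves the control-|0⟩ kets |00⟩, |01⟩ unchanged and applies Ry(6.074) to qubit 1 on the control-|1⟩ pair (|10⟩, |11⟩).
Ry(6.074) = [[cos(θ/2), −sin(θ/2)], [sin(θ/2), cos(θ/2)]]; θ = 6.074, cos(θ/2) ≈ -0.994535, sin(θ/2) ≈ 0.104402.
With a = amp(|10⟩) = 0.2557 and b = amp(|11⟩) = 0.1531:
new amp(|10⟩) = (-0.994535)·a + (-0.104402)·b = -0.2703
new amp(|11⟩) = (0.104402)·a + (-0.994535)·b = -0.1256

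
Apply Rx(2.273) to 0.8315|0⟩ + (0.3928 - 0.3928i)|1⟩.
(-0.006463 - 0.3563i)|0⟩ + (0.1653 - 0.9196i)|1⟩

Rx(2.273) = [[cos(θ/2), −i·sin(θ/2)], [−i·sin(θ/2), cos(θ/2)]]; θ = 2.273, cos(θ/2) ≈ 0.420772, sin(θ/2) ≈ 0.907166.
With a = amp(|0⟩) = 0.8315 and b = amp(|1⟩) = (0.3928 - 0.3928i):
new amp(|0⟩) = (0.420772)·a + (-0.907166i)·b = (-0.006463 - 0.3563i)
new amp(|1⟩) = (-0.907166i)·a + (0.420772)·b = (0.1653 - 0.9196i)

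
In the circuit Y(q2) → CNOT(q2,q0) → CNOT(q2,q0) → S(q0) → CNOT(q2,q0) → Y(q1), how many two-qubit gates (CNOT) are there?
3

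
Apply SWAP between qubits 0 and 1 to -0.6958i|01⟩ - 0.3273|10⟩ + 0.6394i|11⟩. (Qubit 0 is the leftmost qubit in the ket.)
-0.3273|01⟩ - 0.6958i|10⟩ + 0.6394i|11⟩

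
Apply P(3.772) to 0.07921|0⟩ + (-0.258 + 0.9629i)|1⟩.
0.07921|0⟩ + (0.776 - 0.6257i)|1⟩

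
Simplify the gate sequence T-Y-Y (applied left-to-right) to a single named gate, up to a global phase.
T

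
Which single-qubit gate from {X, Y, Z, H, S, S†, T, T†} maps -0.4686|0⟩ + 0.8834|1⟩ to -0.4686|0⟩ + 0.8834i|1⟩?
S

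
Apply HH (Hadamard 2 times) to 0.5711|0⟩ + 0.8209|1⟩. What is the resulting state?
0.5711|0⟩ + 0.8209|1⟩

H² = I, so an even number of Hadamards cancels: H^2 = I and the state is unchanged.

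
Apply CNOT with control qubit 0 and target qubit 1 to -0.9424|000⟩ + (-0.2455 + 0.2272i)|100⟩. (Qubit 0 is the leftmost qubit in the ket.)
-0.9424|000⟩ + (-0.2455 + 0.2272i)|110⟩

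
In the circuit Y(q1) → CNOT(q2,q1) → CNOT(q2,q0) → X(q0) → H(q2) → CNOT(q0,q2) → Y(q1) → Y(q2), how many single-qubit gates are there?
5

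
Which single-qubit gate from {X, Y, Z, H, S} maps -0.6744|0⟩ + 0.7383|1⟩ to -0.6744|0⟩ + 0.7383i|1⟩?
S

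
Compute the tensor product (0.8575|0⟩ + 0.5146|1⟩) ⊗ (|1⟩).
0.8575|01⟩ + 0.5146|11⟩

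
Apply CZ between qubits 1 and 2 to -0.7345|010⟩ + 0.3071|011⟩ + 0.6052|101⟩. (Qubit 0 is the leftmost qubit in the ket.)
-0.7345|010⟩ - 0.3071|011⟩ + 0.6052|101⟩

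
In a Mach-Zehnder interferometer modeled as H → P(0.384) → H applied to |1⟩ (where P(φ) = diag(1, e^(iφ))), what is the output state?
(0.03641 - 0.1873i)|0⟩ + (0.9636 + 0.1873i)|1⟩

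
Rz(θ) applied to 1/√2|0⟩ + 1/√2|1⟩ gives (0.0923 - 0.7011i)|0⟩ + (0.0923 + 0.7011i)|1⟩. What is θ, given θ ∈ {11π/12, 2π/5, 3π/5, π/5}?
11π/12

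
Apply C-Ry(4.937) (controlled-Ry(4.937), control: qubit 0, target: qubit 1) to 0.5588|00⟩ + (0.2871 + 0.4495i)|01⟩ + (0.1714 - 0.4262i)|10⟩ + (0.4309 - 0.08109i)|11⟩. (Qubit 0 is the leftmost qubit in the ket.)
0.5588|00⟩ + (0.2871 + 0.4495i)|01⟩ + (-0.4026 + 0.3838i)|10⟩ + (-0.2301 - 0.2023i)|11⟩

C-Ry(4.937) leaves the control-|0⟩ kets |00⟩, |01⟩ unchanged and applies Ry(4.937) to qubit 1 on the control-|1⟩ pair (|10⟩, |11⟩).
Ry(4.937) = [[cos(θ/2), −sin(θ/2)], [sin(θ/2), cos(θ/2)]]; θ = 4.937, cos(θ/2) ≈ -0.781897, sin(θ/2) ≈ 0.623407.
With a = amp(|10⟩) = (0.1714 - 0.4262i) and b = amp(|11⟩) = (0.4309 - 0.08109i):
new amp(|10⟩) = (-0.781897)·a + (-0.623407)·b = (-0.4026 + 0.3838i)
new amp(|11⟩) = (0.623407)·a + (-0.781897)·b = (-0.2301 - 0.2023i)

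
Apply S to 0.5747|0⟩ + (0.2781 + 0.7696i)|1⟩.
0.5747|0⟩ + (-0.7696 + 0.2781i)|1⟩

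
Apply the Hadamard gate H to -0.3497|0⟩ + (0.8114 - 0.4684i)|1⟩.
(0.3265 - 0.3312i)|0⟩ + (-0.821 + 0.3312i)|1⟩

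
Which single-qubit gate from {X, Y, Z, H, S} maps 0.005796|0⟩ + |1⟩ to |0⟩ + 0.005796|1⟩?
X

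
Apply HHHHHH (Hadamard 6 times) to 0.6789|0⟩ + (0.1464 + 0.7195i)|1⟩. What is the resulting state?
0.6789|0⟩ + (0.1464 + 0.7195i)|1⟩

H² = I, so an even number of Hadamards cancels: H^6 = I and the state is unchanged.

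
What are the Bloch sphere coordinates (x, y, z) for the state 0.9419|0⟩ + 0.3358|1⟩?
(0.6326, 0, 0.7744)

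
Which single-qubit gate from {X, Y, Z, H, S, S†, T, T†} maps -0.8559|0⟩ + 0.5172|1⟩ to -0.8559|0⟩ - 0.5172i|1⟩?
S†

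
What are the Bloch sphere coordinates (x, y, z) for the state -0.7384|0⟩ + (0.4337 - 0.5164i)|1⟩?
(-0.6405, 0.7626, 0.09047)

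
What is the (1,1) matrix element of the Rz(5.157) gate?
(-0.8456 + 0.5338i)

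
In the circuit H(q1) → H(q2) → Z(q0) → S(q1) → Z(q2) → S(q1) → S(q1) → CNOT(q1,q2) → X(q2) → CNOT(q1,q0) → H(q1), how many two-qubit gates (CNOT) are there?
2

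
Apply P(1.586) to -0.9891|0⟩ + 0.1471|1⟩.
-0.9891|0⟩ + (-0.002236 + 0.1471i)|1⟩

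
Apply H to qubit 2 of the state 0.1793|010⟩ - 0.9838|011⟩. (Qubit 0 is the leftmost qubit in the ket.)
-0.5689|010⟩ + 0.8224|011⟩

H on qubit 2 mixes each pair of kets that differ only in qubit 2: amplitudes (a, b) of (|…0…⟩, |…1…⟩) become ((a + b)/√2, (a − b)/√2). Kets absent from the input have amplitude 0.
(|010⟩, |011⟩): (a, b) = (0.1793, -0.9838) → (-0.5689, 0.8224)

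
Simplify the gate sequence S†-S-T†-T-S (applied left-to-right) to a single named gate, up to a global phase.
S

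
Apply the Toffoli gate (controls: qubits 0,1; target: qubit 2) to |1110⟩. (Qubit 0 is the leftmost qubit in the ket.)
|1100⟩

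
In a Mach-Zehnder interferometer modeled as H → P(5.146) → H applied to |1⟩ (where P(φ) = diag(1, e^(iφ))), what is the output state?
(0.2899 + 0.4537i)|0⟩ + (0.7101 - 0.4537i)|1⟩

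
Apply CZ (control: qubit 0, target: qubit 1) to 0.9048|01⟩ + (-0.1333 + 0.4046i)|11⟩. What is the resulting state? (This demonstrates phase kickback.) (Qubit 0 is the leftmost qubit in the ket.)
0.9048|01⟩ + (0.1333 - 0.4046i)|11⟩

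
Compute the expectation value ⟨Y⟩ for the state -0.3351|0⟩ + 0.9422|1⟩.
0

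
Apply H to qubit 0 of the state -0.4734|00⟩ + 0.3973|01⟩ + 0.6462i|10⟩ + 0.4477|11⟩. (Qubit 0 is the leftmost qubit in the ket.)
(-0.3347 + 0.4569i)|00⟩ + 0.5975|01⟩ + (-0.3347 - 0.4569i)|10⟩ - 0.03564|11⟩

H on qubit 0 mixes each pair of kets that differ only in qubit 0: amplitudes (a, b) of (|…0…⟩, |…1…⟩) become ((a + b)/√2, (a − b)/√2). Kets absent from the input have amplitude 0.
(|00⟩, |10⟩): (a, b) = (-0.4734, 0.6462i) → ((-0.3347 + 0.4569i), (-0.3347 - 0.4569i))
(|01⟩, |11⟩): (a, b) = (0.3973, 0.4477) → (0.5975, -0.03564)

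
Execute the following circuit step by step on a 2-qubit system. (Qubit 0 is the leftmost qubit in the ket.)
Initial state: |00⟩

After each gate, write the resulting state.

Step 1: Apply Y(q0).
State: i|10⟩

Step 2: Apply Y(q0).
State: |00⟩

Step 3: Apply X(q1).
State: |01⟩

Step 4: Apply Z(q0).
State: |01⟩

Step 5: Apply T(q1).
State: (1/√2 + (1/√2)i)|01⟩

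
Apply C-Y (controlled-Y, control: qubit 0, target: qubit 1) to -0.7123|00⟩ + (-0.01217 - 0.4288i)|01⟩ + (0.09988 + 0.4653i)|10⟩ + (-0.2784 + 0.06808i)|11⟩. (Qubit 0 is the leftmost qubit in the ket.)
-0.7123|00⟩ + (-0.01217 - 0.4288i)|01⟩ + (0.06808 + 0.2784i)|10⟩ + (-0.4653 + 0.09988i)|11⟩

C-Y leaves the control-|0⟩ kets |00⟩, |01⟩ unchanged and applies Y to qubit 1 on the control-|1⟩ pair (|10⟩, |11⟩).
Y = [[0, -i], [i, 0]].
With a = amp(|10⟩) = (0.09988 + 0.4653i) and b = amp(|11⟩) = (-0.2784 + 0.06808i):
new amp(|10⟩) = (-i)·b = (0.06808 + 0.2784i)
new amp(|11⟩) = (i)·a = (-0.4653 + 0.09988i)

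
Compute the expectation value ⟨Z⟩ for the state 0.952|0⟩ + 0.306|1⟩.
0.8127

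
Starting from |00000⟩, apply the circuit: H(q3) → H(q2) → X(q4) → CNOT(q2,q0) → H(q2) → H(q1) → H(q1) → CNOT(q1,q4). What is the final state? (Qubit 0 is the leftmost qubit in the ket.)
1/√8|00001⟩ + 1/√8|00011⟩ + 1/√8|00101⟩ + 1/√8|00111⟩ + 1/√8|10001⟩ + 1/√8|10011⟩ - 1/√8|10101⟩ - 1/√8|10111⟩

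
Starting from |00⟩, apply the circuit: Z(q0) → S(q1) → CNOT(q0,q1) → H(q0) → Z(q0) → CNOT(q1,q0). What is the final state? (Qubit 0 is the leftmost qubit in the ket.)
1/√2|00⟩ - 1/√2|10⟩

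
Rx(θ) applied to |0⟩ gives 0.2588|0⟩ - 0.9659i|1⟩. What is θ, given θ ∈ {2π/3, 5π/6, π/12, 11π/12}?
5π/6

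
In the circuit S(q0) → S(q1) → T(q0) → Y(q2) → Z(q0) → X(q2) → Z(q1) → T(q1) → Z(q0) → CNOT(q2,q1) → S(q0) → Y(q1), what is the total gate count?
12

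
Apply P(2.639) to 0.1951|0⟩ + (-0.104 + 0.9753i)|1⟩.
0.1951|0⟩ + (-0.3787 - 0.9048i)|1⟩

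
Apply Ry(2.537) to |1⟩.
-0.9547|0⟩ + 0.2977|1⟩

Ry(2.537) = [[cos(θ/2), −sin(θ/2)], [sin(θ/2), cos(θ/2)]]; θ = 2.537, cos(θ/2) ≈ 0.297713, sin(θ/2) ≈ 0.954655.
With a = amp(|0⟩) = 0 and b = amp(|1⟩) = 1:
new amp(|0⟩) = (0.297713)·a + (-0.954655)·b = -0.9547
new amp(|1⟩) = (0.954655)·a + (0.297713)·b = 0.2977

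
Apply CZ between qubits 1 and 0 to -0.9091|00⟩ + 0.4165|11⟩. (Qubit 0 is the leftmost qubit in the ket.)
-0.9091|00⟩ - 0.4165|11⟩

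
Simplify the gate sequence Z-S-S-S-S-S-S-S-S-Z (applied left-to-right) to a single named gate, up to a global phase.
I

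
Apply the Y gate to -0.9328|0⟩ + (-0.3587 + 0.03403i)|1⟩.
(0.03403 + 0.3587i)|0⟩ - 0.9328i|1⟩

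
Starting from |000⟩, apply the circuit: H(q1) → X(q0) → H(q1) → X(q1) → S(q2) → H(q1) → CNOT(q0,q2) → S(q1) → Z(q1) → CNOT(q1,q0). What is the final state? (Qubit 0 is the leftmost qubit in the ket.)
(1/√2)i|011⟩ + 1/√2|101⟩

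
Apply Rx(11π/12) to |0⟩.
0.1305|0⟩ - 0.9914i|1⟩

Rx(11π/12) = [[cos(θ/2), −i·sin(θ/2)], [−i·sin(θ/2), cos(θ/2)]]; θ = 11π/12, cos(θ/2) ≈ 0.130526, sin(θ/2) ≈ 0.991445.
With a = amp(|0⟩) = 1 and b = amp(|1⟩) = 0:
new amp(|0⟩) = (0.130526)·a + (-0.991445i)·b = 0.1305
new amp(|1⟩) = (-0.991445i)·a + (0.130526)·b = -0.9914i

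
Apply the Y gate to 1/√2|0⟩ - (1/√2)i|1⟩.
-1/√2|0⟩ + (1/√2)i|1⟩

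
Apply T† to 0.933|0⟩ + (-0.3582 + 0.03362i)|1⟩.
0.933|0⟩ + (-0.2295 + 0.2771i)|1⟩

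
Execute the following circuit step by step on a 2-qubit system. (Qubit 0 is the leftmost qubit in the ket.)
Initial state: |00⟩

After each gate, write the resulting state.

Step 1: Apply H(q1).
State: 1/√2|00⟩ + 1/√2|01⟩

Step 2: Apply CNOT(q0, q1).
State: 1/√2|00⟩ + 1/√2|01⟩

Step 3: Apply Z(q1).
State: 1/√2|00⟩ - 1/√2|01⟩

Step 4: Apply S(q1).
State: 1/√2|00⟩ - (1/√2)i|01⟩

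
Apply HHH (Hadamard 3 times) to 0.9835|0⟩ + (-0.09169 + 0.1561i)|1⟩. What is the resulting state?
(0.6306 + 0.1104i)|0⟩ + (0.7603 - 0.1104i)|1⟩

H² = I, so H^3 = H: a single Hadamard. With (a, b) = (0.9835, (-0.09169 + 0.1561i)), H gives ((a + b)/√2, (a − b)/√2) = ((0.6306 + 0.1104i), (0.7603 - 0.1104i)).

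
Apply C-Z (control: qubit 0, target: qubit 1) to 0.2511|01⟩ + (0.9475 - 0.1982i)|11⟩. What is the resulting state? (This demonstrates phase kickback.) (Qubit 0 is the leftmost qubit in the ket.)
0.2511|01⟩ + (-0.9475 + 0.1982i)|11⟩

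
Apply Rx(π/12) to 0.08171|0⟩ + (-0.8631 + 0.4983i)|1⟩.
(0.1461 + 0.1127i)|0⟩ + (-0.8557 + 0.4834i)|1⟩

Rx(π/12) = [[cos(θ/2), −i·sin(θ/2)], [−i·sin(θ/2), cos(θ/2)]]; θ = π/12, cos(θ/2) ≈ 0.991445, sin(θ/2) ≈ 0.130526.
With a = amp(|0⟩) = 0.08171 and b = amp(|1⟩) = (-0.8631 + 0.4983i):
new amp(|0⟩) = (0.991445)·a + (-0.130526i)·b = (0.1461 + 0.1127i)
new amp(|1⟩) = (-0.130526i)·a + (0.991445)·b = (-0.8557 + 0.4834i)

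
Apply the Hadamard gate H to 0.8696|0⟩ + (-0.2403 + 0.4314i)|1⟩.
(0.445 + 0.305i)|0⟩ + (0.7848 - 0.305i)|1⟩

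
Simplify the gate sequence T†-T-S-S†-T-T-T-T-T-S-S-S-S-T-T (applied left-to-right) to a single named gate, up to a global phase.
T†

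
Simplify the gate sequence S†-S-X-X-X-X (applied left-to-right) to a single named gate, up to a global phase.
I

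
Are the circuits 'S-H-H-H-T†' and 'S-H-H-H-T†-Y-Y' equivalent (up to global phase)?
Yes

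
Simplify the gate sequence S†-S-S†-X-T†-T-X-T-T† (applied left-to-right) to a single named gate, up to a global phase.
S†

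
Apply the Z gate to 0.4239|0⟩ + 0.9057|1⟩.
0.4239|0⟩ - 0.9057|1⟩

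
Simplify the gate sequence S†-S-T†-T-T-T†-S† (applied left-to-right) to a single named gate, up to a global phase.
S†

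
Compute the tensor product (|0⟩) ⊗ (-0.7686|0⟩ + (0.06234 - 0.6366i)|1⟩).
-0.7686|00⟩ + (0.06234 - 0.6366i)|01⟩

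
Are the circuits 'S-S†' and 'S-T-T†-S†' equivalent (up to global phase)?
Yes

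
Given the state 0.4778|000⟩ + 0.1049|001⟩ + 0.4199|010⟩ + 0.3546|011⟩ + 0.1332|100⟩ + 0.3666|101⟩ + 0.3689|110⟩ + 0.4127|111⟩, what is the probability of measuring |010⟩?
0.1763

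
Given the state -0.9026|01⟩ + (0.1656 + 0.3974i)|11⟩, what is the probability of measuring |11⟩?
0.1854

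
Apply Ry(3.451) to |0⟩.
-0.1541|0⟩ + 0.9881|1⟩

Ry(3.451) = [[cos(θ/2), −sin(θ/2)], [sin(θ/2), cos(θ/2)]]; θ = 3.451, cos(θ/2) ≈ -0.154087, sin(θ/2) ≈ 0.988057.
With a = amp(|0⟩) = 1 and b = amp(|1⟩) = 0:
new amp(|0⟩) = (-0.154087)·a + (-0.988057)·b = -0.1541
new amp(|1⟩) = (0.988057)·a + (-0.154087)·b = 0.9881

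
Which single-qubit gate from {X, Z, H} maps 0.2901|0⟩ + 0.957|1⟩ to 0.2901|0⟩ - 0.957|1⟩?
Z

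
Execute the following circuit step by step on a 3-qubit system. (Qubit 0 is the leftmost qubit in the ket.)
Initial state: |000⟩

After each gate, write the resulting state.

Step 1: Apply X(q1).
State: |010⟩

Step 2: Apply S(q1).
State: i|010⟩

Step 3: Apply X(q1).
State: i|000⟩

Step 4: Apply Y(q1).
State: -|010⟩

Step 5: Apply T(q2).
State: -|010⟩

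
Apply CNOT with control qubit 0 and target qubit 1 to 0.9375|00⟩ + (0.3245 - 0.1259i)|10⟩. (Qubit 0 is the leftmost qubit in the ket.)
0.9375|00⟩ + (0.3245 - 0.1259i)|11⟩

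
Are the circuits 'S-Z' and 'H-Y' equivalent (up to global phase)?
No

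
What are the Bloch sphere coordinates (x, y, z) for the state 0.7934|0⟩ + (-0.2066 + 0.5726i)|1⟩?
(-0.3278, 0.9086, 0.2589)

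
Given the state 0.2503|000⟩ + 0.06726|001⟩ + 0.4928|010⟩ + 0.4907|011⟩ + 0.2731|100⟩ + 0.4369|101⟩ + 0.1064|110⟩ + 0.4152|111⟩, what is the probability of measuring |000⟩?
0.06265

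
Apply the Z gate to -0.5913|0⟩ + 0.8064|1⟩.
-0.5913|0⟩ - 0.8064|1⟩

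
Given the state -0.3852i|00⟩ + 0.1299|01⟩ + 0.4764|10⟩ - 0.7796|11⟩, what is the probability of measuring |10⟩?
0.227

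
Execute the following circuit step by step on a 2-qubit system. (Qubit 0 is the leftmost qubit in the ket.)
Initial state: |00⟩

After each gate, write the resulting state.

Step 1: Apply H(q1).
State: 1/√2|00⟩ + 1/√2|01⟩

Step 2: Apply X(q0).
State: 1/√2|10⟩ + 1/√2|11⟩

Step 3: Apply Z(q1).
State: 1/√2|10⟩ - 1/√2|11⟩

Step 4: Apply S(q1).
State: 1/√2|10⟩ - (1/√2)i|11⟩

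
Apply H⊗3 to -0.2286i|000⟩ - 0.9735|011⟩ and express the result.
(-0.3442 - 0.08082i)|000⟩ + (0.3442 - 0.08082i)|001⟩ + (0.3442 - 0.08082i)|010⟩ + (-0.3442 - 0.08082i)|011⟩ + (-0.3442 - 0.08082i)|100⟩ + (0.3442 - 0.08082i)|101⟩ + (0.3442 - 0.08082i)|110⟩ + (-0.3442 - 0.08082i)|111⟩

H⊗3 gives amp(|y⟩) = (1/2√2) Σ_x (−1)^(x·y) amp(|x⟩), where x·y is the number of positions in which both x and y have a 1.
|000⟩: (-0.2286i - 0.9735)/(2√2) = (-0.3442 - 0.08082i)
|001⟩: (-0.2286i + 0.9735)/(2√2) = (0.3442 - 0.08082i)
|010⟩: (-0.2286i + 0.9735)/(2√2) = (0.3442 - 0.08082i)
|011⟩: (-0.2286i - 0.9735)/(2√2) = (-0.3442 - 0.08082i)
|100⟩: (-0.2286i - 0.9735)/(2√2) = (-0.3442 - 0.08082i)
|101⟩: (-0.2286i + 0.9735)/(2√2) = (0.3442 - 0.08082i)
|110⟩: (-0.2286i + 0.9735)/(2√2) = (0.3442 - 0.08082i)
|111⟩: (-0.2286i - 0.9735)/(2√2) = (-0.3442 - 0.08082i)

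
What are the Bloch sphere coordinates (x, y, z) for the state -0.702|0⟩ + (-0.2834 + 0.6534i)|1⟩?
(0.3979, -0.9174, -0.01444)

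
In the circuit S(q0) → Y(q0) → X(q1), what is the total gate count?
3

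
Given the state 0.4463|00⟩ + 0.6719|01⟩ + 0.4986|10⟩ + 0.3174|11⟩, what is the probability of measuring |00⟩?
0.1992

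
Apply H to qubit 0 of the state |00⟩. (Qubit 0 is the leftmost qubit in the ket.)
1/√2|00⟩ + 1/√2|10⟩

H on qubit 0 mixes each pair of kets that differ only in qubit 0: amplitudes (a, b) of (|…0…⟩, |…1…⟩) become ((a + b)/√2, (a − b)/√2). Kets absent from the input have amplitude 0.
(|00⟩, |10⟩): (a, b) = (1, 0) → (1/√2, 1/√2)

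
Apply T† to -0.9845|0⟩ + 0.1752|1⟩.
-0.9845|0⟩ + (0.1239 - 0.1239i)|1⟩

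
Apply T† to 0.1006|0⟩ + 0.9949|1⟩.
0.1006|0⟩ + (0.7035 - 0.7035i)|1⟩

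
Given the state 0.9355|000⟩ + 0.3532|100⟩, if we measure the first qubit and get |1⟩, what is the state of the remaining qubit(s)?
|00⟩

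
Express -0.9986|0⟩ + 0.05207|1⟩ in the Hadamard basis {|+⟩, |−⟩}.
-0.6693|+⟩ - 0.7429|−⟩

With |ψ⟩ = α|0⟩ + β|1⟩, the Hadamard-basis coefficients are ⟨+|ψ⟩ = (α + β)/√2 and ⟨−|ψ⟩ = (α − β)/√2.
Here α = -0.9986, β = 0.05207: (α + β)/√2 = -0.6693, (α − β)/√2 = -0.7429.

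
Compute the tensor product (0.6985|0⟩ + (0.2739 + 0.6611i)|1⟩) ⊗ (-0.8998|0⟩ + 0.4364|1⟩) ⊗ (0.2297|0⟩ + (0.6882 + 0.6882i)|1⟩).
-0.1444|000⟩ + (-0.4325 - 0.4325i)|001⟩ + 0.07002|010⟩ + (0.2098 + 0.2098i)|011⟩ + (-0.05661 - 0.1366i)|100⟩ + (0.2398 - 0.579i)|101⟩ + (0.02746 + 0.06627i)|110⟩ + (-0.1163 + 0.2808i)|111⟩

amp(|b₁b₂…⟩) = product of the factor amplitudes for bits b₁, b₂, …; only kets whose every factor amplitude is nonzero survive.
|000⟩: (0.6985)(-0.8998)(0.2297) = -0.1444
|001⟩: (0.6985)(-0.8998)(0.6882 + 0.6882i) = (-0.4325 - 0.4325i)
|010⟩: (0.6985)(0.4364)(0.2297) = 0.07002
|011⟩: (0.6985)(0.4364)(0.6882 + 0.6882i) = (0.2098 + 0.2098i)
|100⟩: (0.2739 + 0.6611i)(-0.8998)(0.2297) = (-0.05661 - 0.1366i)
|101⟩: (0.2739 + 0.6611i)(-0.8998)(0.6882 + 0.6882i) = (0.2398 - 0.579i)
|110⟩: (0.2739 + 0.6611i)(0.4364)(0.2297) = (0.02746 + 0.06627i)
|111⟩: (0.2739 + 0.6611i)(0.4364)(0.6882 + 0.6882i) = (-0.1163 + 0.2808i)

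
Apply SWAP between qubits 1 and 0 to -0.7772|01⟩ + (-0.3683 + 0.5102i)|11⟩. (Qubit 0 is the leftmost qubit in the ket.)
-0.7772|10⟩ + (-0.3683 + 0.5102i)|11⟩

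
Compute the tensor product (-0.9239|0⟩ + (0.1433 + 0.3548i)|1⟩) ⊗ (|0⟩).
-0.9239|00⟩ + (0.1433 + 0.3548i)|10⟩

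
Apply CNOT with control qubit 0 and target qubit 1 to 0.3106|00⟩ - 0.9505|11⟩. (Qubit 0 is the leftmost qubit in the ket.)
0.3106|00⟩ - 0.9505|10⟩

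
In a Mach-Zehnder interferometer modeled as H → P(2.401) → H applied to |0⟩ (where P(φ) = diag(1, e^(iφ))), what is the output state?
(0.131 + 0.3374i)|0⟩ + (0.869 - 0.3374i)|1⟩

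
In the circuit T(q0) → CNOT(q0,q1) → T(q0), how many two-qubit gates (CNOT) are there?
1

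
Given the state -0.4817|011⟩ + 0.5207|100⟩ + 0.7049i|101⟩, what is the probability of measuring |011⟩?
0.232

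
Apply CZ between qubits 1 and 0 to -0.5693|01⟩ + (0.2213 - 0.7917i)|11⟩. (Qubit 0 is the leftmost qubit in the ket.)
-0.5693|01⟩ + (-0.2213 + 0.7917i)|11⟩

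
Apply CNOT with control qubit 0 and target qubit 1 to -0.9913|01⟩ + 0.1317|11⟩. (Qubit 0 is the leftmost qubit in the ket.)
-0.9913|01⟩ + 0.1317|10⟩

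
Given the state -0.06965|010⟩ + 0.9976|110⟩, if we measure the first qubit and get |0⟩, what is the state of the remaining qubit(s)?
-|10⟩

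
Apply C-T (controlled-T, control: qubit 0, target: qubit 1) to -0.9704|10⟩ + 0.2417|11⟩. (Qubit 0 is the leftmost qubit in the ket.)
-0.9704|10⟩ + (0.1709 + 0.1709i)|11⟩

C-T leaves the control-|0⟩ kets |00⟩, |01⟩ unchanged and applies T to qubit 1 on the control-|1⟩ pair (|10⟩, |11⟩).
T = [[1, 0], [0, (1/√2 + (1/√2)i)]].
With a = amp(|10⟩) = -0.9704 and b = amp(|11⟩) = 0.2417:
new amp(|10⟩) = (1)·a = -0.9704
new amp(|11⟩) = (1/√2 + (1/√2)i)·b = (0.1709 + 0.1709i)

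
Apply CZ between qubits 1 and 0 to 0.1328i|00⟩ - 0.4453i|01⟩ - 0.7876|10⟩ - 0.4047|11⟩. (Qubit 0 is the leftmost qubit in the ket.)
0.1328i|00⟩ - 0.4453i|01⟩ - 0.7876|10⟩ + 0.4047|11⟩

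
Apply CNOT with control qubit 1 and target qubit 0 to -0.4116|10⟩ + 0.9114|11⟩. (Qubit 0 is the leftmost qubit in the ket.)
0.9114|01⟩ - 0.4116|10⟩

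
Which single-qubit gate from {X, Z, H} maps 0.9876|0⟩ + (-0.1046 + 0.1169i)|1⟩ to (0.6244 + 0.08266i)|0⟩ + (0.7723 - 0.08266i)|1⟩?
H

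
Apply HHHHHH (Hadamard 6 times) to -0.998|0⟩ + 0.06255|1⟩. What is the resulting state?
-0.998|0⟩ + 0.06255|1⟩

H² = I, so an even number of Hadamards cancels: H^6 = I and the state is unchanged.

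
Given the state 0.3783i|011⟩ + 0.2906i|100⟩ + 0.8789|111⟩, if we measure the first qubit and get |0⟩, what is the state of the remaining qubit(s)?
i|11⟩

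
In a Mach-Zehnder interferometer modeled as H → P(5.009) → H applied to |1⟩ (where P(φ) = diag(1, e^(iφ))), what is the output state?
(0.3539 + 0.4782i)|0⟩ + (0.6461 - 0.4782i)|1⟩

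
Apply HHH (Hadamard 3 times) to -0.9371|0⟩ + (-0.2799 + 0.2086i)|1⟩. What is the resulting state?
(-0.8605 + 0.1475i)|0⟩ + (-0.4647 - 0.1475i)|1⟩

H² = I, so H^3 = H: a single Hadamard. With (a, b) = (-0.9371, (-0.2799 + 0.2086i)), H gives ((a + b)/√2, (a − b)/√2) = ((-0.8605 + 0.1475i), (-0.4647 - 0.1475i)).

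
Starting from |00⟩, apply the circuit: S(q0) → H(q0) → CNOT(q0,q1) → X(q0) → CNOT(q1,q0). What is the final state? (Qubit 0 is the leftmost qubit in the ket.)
1/√2|10⟩ + 1/√2|11⟩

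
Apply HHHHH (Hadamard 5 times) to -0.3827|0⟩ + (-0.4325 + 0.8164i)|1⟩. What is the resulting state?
(-0.5764 + 0.5773i)|0⟩ + (0.03521 - 0.5773i)|1⟩

H² = I, so H^5 = H: a single Hadamard. With (a, b) = (-0.3827, (-0.4325 + 0.8164i)), H gives ((a + b)/√2, (a − b)/√2) = ((-0.5764 + 0.5773i), (0.03521 - 0.5773i)).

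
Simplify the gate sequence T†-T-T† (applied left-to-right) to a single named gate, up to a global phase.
T†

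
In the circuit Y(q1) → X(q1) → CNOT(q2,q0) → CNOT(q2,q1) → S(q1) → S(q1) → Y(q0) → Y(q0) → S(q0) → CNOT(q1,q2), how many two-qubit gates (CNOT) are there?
3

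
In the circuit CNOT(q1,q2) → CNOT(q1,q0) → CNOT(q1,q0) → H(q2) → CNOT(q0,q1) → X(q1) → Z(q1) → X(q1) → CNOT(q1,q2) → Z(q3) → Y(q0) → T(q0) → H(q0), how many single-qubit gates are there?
8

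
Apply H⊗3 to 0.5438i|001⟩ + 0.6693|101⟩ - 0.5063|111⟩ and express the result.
(0.05763 + 0.1923i)|000⟩ + (-0.05763 - 0.1923i)|001⟩ + (0.4156 + 0.1923i)|010⟩ + (-0.4156 - 0.1923i)|011⟩ + (-0.05763 + 0.1923i)|100⟩ + (0.05763 - 0.1923i)|101⟩ + (-0.4156 + 0.1923i)|110⟩ + (0.4156 - 0.1923i)|111⟩

H⊗3 gives amp(|y⟩) = (1/2√2) Σ_x (−1)^(x·y) amp(|x⟩), where x·y is the number of positions in which both x and y have a 1.
|000⟩: (0.5438i + 0.6693 - 0.5063)/(2√2) = (0.05763 + 0.1923i)
|001⟩: (-0.5438i - 0.6693 + 0.5063)/(2√2) = (-0.05763 - 0.1923i)
|010⟩: (0.5438i + 0.6693 + 0.5063)/(2√2) = (0.4156 + 0.1923i)
|011⟩: (-0.5438i - 0.6693 - 0.5063)/(2√2) = (-0.4156 - 0.1923i)
|100⟩: (0.5438i - 0.6693 + 0.5063)/(2√2) = (-0.05763 + 0.1923i)
|101⟩: (-0.5438i + 0.6693 - 0.5063)/(2√2) = (0.05763 - 0.1923i)
|110⟩: (0.5438i - 0.6693 - 0.5063)/(2√2) = (-0.4156 + 0.1923i)
|111⟩: (-0.5438i + 0.6693 + 0.5063)/(2√2) = (0.4156 - 0.1923i)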